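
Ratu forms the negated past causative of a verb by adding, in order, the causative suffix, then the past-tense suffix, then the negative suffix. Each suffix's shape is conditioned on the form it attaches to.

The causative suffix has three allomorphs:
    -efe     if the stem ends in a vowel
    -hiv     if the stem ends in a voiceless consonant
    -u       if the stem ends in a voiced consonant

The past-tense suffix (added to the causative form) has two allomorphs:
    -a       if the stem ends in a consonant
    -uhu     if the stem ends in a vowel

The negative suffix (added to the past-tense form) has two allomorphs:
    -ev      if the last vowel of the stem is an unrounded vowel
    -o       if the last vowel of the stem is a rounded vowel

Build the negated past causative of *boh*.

*boh* — final sound /h/ (a voiceless consonant) → -hiv → *bohhiv*.
The final sound of the causative form *bohhiv* is /v/, which is a consonant, so the past-tense suffix is -a, giving *bohhiva*.
The past-tense form *bohhiva*: last vowel = /a/, an unrounded vowel → -ev → *bohhivaev*.

bohhivaev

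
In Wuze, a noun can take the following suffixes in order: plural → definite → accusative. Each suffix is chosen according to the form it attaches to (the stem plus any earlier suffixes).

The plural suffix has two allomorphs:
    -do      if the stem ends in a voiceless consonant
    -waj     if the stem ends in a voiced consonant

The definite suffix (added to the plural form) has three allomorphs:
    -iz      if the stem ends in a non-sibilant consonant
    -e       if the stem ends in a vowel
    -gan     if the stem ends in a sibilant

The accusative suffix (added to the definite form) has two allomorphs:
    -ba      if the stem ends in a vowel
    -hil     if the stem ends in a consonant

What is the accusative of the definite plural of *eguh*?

eguhdoeba

The final consonant of *eguh* is /h/, which is voiceless, so the plural suffix is -do, giving *eguhdo*.
The plural form *eguhdo* — final sound /o/ (a vowel) → -e → *eguhdoe*.
Since the final sound of the definite form *eguhdoe* is /e/ (a vowel), it takes -ba, giving *eguhdoeba*.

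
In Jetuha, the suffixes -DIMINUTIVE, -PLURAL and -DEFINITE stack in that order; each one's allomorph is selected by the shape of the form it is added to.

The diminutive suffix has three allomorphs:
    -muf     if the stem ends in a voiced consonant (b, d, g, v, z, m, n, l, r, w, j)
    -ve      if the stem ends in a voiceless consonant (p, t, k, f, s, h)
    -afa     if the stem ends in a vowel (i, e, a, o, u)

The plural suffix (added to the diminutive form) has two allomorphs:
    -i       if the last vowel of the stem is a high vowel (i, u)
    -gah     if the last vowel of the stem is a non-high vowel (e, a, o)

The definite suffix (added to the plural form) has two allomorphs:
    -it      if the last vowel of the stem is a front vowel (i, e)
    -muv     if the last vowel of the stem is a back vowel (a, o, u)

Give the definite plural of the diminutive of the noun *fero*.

feroafagahmuv

The final sound of *fero* is /o/, which is a vowel, so the diminutive suffix is -afa, giving *feroafa*.
The diminutive form *feroafa*: last vowel = /a/, a non-high vowel → -gah → *feroafagah*.
Since the last vowel of the plural form *feroafagah* is /a/ (a back vowel), it takes -muv, giving *feroafagahmuv*.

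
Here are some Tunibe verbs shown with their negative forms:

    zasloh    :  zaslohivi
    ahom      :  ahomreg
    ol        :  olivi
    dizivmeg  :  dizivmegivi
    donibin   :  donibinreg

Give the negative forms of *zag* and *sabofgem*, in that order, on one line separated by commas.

Looking at the final consonant of each stem: -reg when the stem ends in a nasal (*ahom*, *donibin*); -ivi when the stem ends in a non-nasal consonant (*zasloh*, *ol*, *dizivmeg*).
*zag* — final consonant /g/ (non-nasal) → -ivi → *zagivi*.
*sabofgem* — final consonant /m/ (a nasal) → -reg → *sabofgemreg*.

zagivi, sabofgemreg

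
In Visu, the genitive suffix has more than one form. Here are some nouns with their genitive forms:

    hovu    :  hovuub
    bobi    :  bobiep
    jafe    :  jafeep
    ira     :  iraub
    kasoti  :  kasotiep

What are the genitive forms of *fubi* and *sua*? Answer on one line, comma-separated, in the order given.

The suffix is conditioned by the last vowel: -ep when the last vowel of the stem is a front vowel (*bobi*, *jafe*, *kasoti*); -ub when the last vowel of the stem is a back vowel (*hovu*, *ira*).
Since the last vowel of *fubi* is /i/ (a front vowel), it takes -ep, giving *fubiep*.
*sua*: last vowel = /a/, a back vowel → -ub → *suaub*.

fubiep, suaub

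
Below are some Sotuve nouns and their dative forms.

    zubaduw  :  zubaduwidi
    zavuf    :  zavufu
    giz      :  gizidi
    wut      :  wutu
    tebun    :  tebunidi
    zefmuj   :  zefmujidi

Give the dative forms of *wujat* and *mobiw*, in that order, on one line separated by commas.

wujatu, mobiwidi

The suffix is conditioned by the final consonant: -u when the stem ends in a voiceless consonant (*zavuf*, *wut*); -idi when the stem ends in a voiced consonant (*zubaduw*, *giz*, *tebun*, *zefmuj*).
The final consonant of *wujat* is /t/, which is voiceless, so the suffix is -u, giving *wujatu*.
Since the final consonant of *mobiw* is /w/ (voiced), it takes -idi, giving *mobiwidi*.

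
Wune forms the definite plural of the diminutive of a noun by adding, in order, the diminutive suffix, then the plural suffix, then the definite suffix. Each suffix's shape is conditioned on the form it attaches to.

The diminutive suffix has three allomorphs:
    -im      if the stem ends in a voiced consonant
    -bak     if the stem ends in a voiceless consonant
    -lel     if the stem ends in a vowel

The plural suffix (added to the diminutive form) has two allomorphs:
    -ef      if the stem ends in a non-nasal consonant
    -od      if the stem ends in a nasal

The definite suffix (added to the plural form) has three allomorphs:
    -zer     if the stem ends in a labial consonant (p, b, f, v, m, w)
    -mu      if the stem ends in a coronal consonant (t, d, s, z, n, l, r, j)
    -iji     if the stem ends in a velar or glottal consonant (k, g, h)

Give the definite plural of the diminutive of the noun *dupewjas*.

Since the final sound of *dupewjas* is /s/ (a voiceless consonant), it takes -bak, giving *dupewjasbak*.
The final consonant of the diminutive form *dupewjasbak* is /k/, which is non-nasal, so the plural suffix is -ef, giving *dupewjasbakef*.
The plural form *dupewjasbakef*: final consonant = /f/, labial → -zer → *dupewjasbakefzer*.

dupewjasbakefzer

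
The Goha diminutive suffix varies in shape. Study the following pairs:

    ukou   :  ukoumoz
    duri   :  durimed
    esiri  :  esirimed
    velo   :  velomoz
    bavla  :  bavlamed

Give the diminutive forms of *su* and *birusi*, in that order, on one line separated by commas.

sumoz, birusimed

The alternation tracks the last vowel of the stem — -moz when the last vowel of the stem is a rounded vowel (*ukou*, *velo*); -med when the last vowel of the stem is an unrounded vowel (*duri*, *esiri*, *bavla*).
*su* — last vowel /u/ (a rounded vowel) → -moz → *sumoz*.
The last vowel of *birusi* is /i/, which is an unrounded vowel, so the suffix is -med, giving *birusimed*.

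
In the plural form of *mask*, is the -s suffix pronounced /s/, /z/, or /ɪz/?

/s/

The stem *mask* ends in a voiceless non-sibilant consonant.
The plural suffix surfaces as /ɪz/ after sibilants, /s/ after other voiceless consonants, and /z/ after other voiced sounds.
So the plural -s on *mask* is pronounced /s/.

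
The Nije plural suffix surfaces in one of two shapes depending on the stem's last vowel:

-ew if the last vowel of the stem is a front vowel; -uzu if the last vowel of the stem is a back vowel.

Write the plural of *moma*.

momauzu

The last vowel of *moma* is /a/, which is a back vowel, so the suffix is -uzu, giving *momauzu*.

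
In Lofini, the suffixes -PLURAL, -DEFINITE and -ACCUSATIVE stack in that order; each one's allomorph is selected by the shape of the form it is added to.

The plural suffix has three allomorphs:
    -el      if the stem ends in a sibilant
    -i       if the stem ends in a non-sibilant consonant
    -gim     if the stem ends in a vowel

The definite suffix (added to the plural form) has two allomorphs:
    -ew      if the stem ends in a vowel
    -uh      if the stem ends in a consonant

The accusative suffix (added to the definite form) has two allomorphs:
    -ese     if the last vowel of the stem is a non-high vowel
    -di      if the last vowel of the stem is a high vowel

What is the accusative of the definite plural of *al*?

*al*: final sound = /l/, a non-sibilant consonant → -i → *ali*.
The plural form *ali* — final sound /i/ (a vowel) → -ew → *aliew*.
The definite form *aliew*: last vowel = /e/, a non-high vowel → -ese → *aliewese*.

aliewese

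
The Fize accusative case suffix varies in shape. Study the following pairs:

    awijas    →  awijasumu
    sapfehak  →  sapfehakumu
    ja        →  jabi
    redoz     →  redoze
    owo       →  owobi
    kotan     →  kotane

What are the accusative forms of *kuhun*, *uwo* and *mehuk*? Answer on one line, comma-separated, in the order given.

The alternation tracks the final sound of the stem — -umu when the stem ends in a voiceless consonant (*awijas*, *sapfehak*); -e when the stem ends in a voiced consonant (*redoz*, *kotan*); -bi when the stem ends in a vowel (*ja*, *owo*).
*kuhun* — final sound /n/ (a voiced consonant) → -e → *kuhune*.
*uwo* — final sound /o/ (a vowel) → -bi → *uwobi*.
Since the final sound of *mehuk* is /k/ (a voiceless consonant), it takes -umu, giving *mehukumu*.

kuhune, uwobi, mehukumu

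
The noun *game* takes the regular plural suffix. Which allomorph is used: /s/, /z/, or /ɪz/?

The stem *game* ends in a voiced non-sibilant sound.
The plural suffix surfaces as /ɪz/ after sibilants, /s/ after other voiceless consonants, and /z/ after other voiced sounds.
So the plural -s on *game* is pronounced /z/.

/z/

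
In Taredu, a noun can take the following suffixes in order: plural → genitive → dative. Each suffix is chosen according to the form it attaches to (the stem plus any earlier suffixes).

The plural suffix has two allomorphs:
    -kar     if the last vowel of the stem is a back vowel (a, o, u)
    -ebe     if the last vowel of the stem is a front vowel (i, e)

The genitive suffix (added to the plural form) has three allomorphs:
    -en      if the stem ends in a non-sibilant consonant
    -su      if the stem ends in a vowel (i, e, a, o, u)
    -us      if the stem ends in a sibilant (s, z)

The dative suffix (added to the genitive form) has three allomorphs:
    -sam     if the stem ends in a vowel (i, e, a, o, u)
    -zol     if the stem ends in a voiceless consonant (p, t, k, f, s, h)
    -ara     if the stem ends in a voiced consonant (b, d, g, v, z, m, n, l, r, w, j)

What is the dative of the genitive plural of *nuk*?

The last vowel of *nuk* is /u/, which is a back vowel, so the plural suffix is -kar, giving *nukkar*.
The plural form *nukkar* — final sound /r/ (a non-sibilant consonant) → -en → *nukkaren*.
Since the final sound of the genitive form *nukkaren* is /n/ (a voiced consonant), it takes -ara, giving *nukkarenara*.

nukkarenara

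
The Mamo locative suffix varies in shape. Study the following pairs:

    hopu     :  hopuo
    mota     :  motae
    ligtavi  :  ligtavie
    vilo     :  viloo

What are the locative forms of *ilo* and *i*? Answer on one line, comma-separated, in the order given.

iloo, ie

The pattern is rounding harmony: -o when the last vowel of the stem is a rounded vowel (*hopu*, *vilo*); -e when the last vowel of the stem is an unrounded vowel (*mota*, *ligtavi*).
*ilo* — last vowel /o/ (a rounded vowel) → -o → *iloo*.
*i*: last vowel = /i/, an unrounded vowel → -e → *ie*.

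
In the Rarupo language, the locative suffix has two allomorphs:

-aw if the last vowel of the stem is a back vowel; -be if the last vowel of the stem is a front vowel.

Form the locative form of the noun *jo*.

joaw

*jo* — last vowel /o/ (a back vowel) → -aw → *joaw*.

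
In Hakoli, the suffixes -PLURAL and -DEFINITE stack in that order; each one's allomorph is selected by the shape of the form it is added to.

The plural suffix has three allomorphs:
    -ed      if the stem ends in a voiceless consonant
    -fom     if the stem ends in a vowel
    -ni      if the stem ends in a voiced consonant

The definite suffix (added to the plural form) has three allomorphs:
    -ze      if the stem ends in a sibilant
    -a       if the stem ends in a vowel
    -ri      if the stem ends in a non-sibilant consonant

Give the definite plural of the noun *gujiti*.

*gujiti* — final sound /i/ (a vowel) → -fom → *gujitifom*.
The final sound of the plural form *gujitifom* is /m/, which is a non-sibilant consonant, so the definite suffix is -ri, giving *gujitifomri*.

gujitifomri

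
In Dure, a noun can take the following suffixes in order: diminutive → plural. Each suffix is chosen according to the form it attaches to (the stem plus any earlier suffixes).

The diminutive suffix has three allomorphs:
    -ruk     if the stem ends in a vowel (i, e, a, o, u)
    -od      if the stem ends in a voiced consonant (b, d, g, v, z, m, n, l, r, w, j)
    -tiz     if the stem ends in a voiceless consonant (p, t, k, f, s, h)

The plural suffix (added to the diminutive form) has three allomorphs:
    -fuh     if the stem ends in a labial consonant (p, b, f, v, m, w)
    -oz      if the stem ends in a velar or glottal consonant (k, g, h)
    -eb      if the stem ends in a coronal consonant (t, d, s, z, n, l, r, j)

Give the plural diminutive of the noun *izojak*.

izojaktizeb

Since the final sound of *izojak* is /k/ (a voiceless consonant), it takes -tiz, giving *izojaktiz*.
Since the final consonant of the diminutive form *izojaktiz* is /z/ (coronal), it takes -eb, giving *izojaktizeb*.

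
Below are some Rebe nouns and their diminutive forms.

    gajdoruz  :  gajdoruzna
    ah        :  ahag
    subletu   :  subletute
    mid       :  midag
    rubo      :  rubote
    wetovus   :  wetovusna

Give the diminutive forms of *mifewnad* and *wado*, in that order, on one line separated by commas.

Looking at the final sound of each stem: -na when the stem ends in a sibilant (*gajdoruz*, *wetovus*); -ag when the stem ends in a non-sibilant consonant (*ah*, *mid*); -te when the stem ends in a vowel (*subletu*, *rubo*).
*mifewnad* — final sound /d/ (a non-sibilant consonant) → -ag → *mifewnadag*.
The final sound of *wado* is /o/, which is a vowel, so the suffix is -te, giving *wadote*.

mifewnadag, wadote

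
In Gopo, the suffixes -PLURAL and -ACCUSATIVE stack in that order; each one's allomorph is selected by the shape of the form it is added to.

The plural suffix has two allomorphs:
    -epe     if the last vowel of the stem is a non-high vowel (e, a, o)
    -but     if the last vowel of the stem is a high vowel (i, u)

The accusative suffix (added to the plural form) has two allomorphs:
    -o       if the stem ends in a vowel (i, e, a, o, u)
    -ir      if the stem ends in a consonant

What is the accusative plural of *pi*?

pibutir

*pi* — last vowel /i/ (a high vowel) → -but → *pibut*.
The plural form *pibut* — final sound /t/ (a consonant) → -ir → *pibutir*.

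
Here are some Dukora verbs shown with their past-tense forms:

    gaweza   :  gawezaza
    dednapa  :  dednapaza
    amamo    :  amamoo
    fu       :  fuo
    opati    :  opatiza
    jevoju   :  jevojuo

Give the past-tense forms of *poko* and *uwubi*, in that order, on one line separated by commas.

The suffix is conditioned by the last vowel: -o when the last vowel of the stem is a rounded vowel (*amamo*, *fu*, *jevoju*); -za when the last vowel of the stem is an unrounded vowel (*gaweza*, *dednapa*, *opati*).
*poko* — last vowel /o/ (a rounded vowel) → -o → *pokoo*.
*uwubi* — last vowel /i/ (an unrounded vowel) → -za → *uwubiza*.

pokoo, uwubiza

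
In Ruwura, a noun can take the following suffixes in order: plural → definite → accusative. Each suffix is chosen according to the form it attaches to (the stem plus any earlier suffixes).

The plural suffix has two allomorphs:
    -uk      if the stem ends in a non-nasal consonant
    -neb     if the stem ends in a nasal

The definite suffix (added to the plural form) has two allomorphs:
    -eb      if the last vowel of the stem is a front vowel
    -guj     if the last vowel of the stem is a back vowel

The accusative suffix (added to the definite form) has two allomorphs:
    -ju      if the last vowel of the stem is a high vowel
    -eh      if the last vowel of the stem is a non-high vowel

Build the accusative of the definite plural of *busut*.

busutukgujju

The final consonant of *busut* is /t/, which is non-nasal, so the plural suffix is -uk, giving *busutuk*.
The plural form *busutuk* — last vowel /u/ (a back vowel) → -guj → *busutukguj*.
The definite form *busutukguj* — last vowel /u/ (a high vowel) → -ju → *busutukgujju*.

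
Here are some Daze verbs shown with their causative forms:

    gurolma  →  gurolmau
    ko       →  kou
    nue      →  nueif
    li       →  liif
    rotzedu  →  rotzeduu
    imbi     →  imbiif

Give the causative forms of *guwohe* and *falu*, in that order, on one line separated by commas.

The pattern is front/back vowel harmony: -if when the last vowel of the stem is a front vowel (*nue*, *li*, *imbi*); -u when the last vowel of the stem is a back vowel (*gurolma*, *ko*, *rotzedu*).
Since the last vowel of *guwohe* is /e/ (a front vowel), it takes -if, giving *guwoheif*.
*falu*: last vowel = /u/, a back vowel → -u → *faluu*.

guwoheif, faluu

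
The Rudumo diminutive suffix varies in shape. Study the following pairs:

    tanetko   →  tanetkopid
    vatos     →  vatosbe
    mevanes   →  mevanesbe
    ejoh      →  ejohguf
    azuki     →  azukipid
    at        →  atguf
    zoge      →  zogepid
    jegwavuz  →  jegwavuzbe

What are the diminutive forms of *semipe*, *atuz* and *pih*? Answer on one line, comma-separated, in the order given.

semipepid, atuzbe, pihguf

The suffix is conditioned by the final sound: -be when the stem ends in a sibilant (*vatos*, *mevanes*, *jegwavuz*); -guf when the stem ends in a non-sibilant consonant (*ejoh*, *at*); -pid when the stem ends in a vowel (*tanetko*, *azuki*, *zoge*).
*semipe* — final sound /e/ (a vowel) → -pid → *semipepid*.
The final sound of *atuz* is /z/, which is a sibilant, so the suffix is -be, giving *atuzbe*.
*pih*: final sound = /h/, a non-sibilant consonant → -guf → *pihguf*.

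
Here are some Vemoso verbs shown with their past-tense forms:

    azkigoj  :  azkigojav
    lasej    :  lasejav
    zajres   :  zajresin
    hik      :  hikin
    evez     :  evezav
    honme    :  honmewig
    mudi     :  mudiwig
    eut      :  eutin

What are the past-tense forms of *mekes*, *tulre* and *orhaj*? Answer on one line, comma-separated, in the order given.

mekesin, tulrewig, orhajav

The alternation tracks the final sound of the stem — -in when the stem ends in a voiceless consonant (*zajres*, *hik*, *eut*); -av when the stem ends in a voiced consonant (*azkigoj*, *lasej*, *evez*); -wig when the stem ends in a vowel (*honme*, *mudi*).
Since the final sound of *mekes* is /s/ (a voiceless consonant), it takes -in, giving *mekesin*.
The final sound of *tulre* is /e/, which is a vowel, so the suffix is -wig, giving *tulrewig*.
The final sound of *orhaj* is /j/, which is a voiced consonant, so the suffix is -av, giving *orhajav*.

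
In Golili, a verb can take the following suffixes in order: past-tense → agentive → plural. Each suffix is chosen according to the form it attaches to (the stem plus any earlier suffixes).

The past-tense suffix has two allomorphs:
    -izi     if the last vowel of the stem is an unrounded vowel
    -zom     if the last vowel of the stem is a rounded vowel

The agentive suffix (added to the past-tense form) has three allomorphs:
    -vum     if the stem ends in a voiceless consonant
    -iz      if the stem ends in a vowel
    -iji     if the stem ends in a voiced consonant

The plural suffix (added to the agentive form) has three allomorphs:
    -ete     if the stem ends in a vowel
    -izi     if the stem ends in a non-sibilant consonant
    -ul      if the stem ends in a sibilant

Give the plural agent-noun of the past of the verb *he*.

*he*: last vowel = /e/, an unrounded vowel → -izi → *heizi*.
The final sound of the past-tense form *heizi* is /i/, which is a vowel, so the agentive suffix is -iz, giving *heiziiz*.
The final sound of the agentive form *heiziiz* is /z/, which is a sibilant, so the plural suffix is -ul, giving *heiziizul*.

heiziizul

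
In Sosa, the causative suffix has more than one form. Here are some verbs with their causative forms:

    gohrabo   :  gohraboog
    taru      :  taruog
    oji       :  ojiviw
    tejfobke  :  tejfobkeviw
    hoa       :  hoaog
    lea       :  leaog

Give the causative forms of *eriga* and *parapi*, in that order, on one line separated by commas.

erigaog, parapiviw

The alternation tracks the last vowel of the stem — -viw when the last vowel of the stem is a front vowel (*oji*, *tejfobke*); -og when the last vowel of the stem is a back vowel (*gohrabo*, *taru*, *hoa*, *lea*).
*eriga* — last vowel /a/ (a back vowel) → -og → *erigaog*.
*parapi* — last vowel /i/ (a front vowel) → -viw → *parapiviw*.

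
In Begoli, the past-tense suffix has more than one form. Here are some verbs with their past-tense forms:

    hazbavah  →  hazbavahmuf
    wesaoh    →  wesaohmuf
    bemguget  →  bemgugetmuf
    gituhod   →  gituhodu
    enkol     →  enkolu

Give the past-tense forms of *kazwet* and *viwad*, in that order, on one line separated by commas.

Looking at the final consonant of each stem: -muf when the stem ends in a voiceless consonant (*hazbavah*, *wesaoh*, *bemguget*); -u when the stem ends in a voiced consonant (*gituhod*, *enkol*).
*kazwet* — final consonant /t/ (voiceless) → -muf → *kazwetmuf*.
Since the final consonant of *viwad* is /d/ (voiced), it takes -u, giving *viwadu*.

kazwetmuf, viwadu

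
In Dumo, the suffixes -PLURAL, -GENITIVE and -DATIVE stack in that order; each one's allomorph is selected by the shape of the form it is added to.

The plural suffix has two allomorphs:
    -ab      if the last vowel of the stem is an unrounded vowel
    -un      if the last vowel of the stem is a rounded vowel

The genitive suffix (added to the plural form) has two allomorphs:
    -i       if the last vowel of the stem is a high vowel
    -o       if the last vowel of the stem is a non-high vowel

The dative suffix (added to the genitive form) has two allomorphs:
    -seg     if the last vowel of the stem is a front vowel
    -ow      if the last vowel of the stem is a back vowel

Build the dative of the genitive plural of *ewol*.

ewoluniseg

The last vowel of *ewol* is /o/, which is a rounded vowel, so the plural suffix is -un, giving *ewolun*.
The plural form *ewolun*: last vowel = /u/, a high vowel → -i → *ewoluni*.
The genitive form *ewoluni*: last vowel = /i/, a front vowel → -seg → *ewoluniseg*.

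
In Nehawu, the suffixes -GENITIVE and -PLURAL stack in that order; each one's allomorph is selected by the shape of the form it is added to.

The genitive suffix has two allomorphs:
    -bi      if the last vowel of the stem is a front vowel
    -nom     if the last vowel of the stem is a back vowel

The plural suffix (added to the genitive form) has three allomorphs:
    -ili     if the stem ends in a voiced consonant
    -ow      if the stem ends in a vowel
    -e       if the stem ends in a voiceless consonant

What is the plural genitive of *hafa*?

hafanomili

The last vowel of *hafa* is /a/, which is a back vowel, so the genitive suffix is -nom, giving *hafanom*.
The genitive form *hafanom* — final sound /m/ (a voiced consonant) → -ili → *hafanomili*.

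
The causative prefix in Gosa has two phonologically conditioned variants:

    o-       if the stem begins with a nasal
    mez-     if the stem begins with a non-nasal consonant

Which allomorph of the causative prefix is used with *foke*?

mez-

*foke* — first consonant /f/ (non-nasal) → mez-.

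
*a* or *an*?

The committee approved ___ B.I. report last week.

a

The indefinite article is chosen by the initial *sound* of the following word, not its spelling.
The initialism *B.I.* is read letter by letter; the first letter, B, is pronounced /biː/, which begins with a consonant sound.
So the article is *a*: The committee approved a B.I. report last week.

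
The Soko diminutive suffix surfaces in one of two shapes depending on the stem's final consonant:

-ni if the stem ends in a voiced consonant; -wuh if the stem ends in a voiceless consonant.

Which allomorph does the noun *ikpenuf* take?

-wuh

Since the final consonant of *ikpenuf* is /f/ (voiceless), it takes -wuh.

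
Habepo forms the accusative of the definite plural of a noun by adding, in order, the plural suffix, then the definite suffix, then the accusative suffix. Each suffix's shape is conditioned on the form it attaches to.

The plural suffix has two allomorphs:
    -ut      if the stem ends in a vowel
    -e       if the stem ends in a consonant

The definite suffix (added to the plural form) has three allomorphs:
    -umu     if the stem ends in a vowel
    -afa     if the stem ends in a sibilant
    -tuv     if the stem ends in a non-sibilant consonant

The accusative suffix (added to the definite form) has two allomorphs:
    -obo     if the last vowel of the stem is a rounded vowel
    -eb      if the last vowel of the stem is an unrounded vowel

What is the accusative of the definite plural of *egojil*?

*egojil* — final sound /l/ (a consonant) → -e → *egojile*.
The plural form *egojile* — final sound /e/ (a vowel) → -umu → *egojileumu*.
The definite form *egojileumu* — last vowel /u/ (a rounded vowel) → -obo → *egojileumuobo*.

egojileumuobo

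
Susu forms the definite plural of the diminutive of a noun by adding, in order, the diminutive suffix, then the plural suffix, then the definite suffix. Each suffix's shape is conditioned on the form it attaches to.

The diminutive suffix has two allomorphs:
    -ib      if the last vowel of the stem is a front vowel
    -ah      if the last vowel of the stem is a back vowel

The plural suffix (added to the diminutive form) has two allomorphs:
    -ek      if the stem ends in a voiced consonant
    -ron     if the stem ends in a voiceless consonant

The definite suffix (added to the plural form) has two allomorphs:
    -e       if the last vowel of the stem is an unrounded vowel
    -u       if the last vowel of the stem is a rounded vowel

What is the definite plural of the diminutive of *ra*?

raahronu

Since the last vowel of *ra* is /a/ (a back vowel), it takes -ah, giving *raah*.
The diminutive form *raah*: final consonant = /h/, voiceless → -ron → *raahron*.
The plural form *raahron* — last vowel /o/ (a rounded vowel) → -u → *raahronu*.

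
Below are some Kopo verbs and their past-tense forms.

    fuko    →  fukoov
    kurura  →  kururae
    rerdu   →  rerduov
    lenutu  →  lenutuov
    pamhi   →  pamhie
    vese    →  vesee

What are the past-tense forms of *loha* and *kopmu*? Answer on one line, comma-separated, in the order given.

lohae, kopmuov

The pattern is rounding harmony: -ov when the last vowel of the stem is a rounded vowel (*fuko*, *rerdu*, *lenutu*); -e when the last vowel of the stem is an unrounded vowel (*kurura*, *pamhi*, *vese*).
*loha*: last vowel = /a/, an unrounded vowel → -e → *lohae*.
Since the last vowel of *kopmu* is /u/ (a rounded vowel), it takes -ov, giving *kopmuov*.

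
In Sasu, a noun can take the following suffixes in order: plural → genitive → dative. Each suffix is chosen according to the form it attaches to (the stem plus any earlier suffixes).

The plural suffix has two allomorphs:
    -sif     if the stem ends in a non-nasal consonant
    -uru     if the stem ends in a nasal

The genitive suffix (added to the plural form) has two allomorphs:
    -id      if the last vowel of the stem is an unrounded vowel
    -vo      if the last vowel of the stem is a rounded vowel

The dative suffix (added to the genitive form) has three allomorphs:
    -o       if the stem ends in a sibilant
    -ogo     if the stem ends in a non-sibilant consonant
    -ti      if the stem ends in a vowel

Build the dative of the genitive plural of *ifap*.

ifapsifidogo

*ifap*: final consonant = /p/, non-nasal → -sif → *ifapsif*.
The plural form *ifapsif* — last vowel /i/ (an unrounded vowel) → -id → *ifapsifid*.
The genitive form *ifapsifid* — final sound /d/ (a non-sibilant consonant) → -ogo → *ifapsifidogo*.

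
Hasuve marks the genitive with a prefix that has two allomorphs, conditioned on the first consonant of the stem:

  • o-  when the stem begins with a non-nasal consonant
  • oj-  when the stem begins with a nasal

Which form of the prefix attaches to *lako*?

*lako* — first consonant /l/ (non-nasal) → o-.

o-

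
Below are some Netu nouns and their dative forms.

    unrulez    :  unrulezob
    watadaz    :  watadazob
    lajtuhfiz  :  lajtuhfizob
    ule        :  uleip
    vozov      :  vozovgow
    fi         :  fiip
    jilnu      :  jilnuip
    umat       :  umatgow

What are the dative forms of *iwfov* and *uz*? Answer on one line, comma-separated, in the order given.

Looking at the final sound of each stem: -ob when the stem ends in a sibilant (*unrulez*, *watadaz*, *lajtuhfiz*); -gow when the stem ends in a non-sibilant consonant (*vozov*, *umat*); -ip when the stem ends in a vowel (*ule*, *fi*, *jilnu*).
Since the final sound of *iwfov* is /v/ (a non-sibilant consonant), it takes -gow, giving *iwfovgow*.
*uz*: final sound = /z/, a sibilant → -ob → *uzob*.

iwfovgow, uzob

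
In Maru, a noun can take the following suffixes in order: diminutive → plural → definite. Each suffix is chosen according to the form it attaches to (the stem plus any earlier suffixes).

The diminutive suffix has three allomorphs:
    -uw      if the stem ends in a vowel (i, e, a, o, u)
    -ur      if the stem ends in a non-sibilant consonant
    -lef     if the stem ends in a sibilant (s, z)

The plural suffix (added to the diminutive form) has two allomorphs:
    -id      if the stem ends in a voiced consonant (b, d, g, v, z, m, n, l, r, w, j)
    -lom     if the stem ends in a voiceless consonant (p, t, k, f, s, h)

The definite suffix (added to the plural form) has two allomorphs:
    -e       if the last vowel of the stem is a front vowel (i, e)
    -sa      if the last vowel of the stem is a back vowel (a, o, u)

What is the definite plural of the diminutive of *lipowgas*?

*lipowgas*: final sound = /s/, a sibilant → -lef → *lipowgaslef*.
The final consonant of the diminutive form *lipowgaslef* is /f/, which is voiceless, so the plural suffix is -lom, giving *lipowgasleflom*.
The plural form *lipowgasleflom* — last vowel /o/ (a back vowel) → -sa → *lipowgasleflomsa*.

lipowgasleflomsa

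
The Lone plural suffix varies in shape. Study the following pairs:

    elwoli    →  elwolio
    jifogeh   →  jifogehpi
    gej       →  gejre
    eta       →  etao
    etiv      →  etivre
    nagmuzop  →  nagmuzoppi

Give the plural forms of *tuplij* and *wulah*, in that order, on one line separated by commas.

The pattern is voicing of the final sound: -pi when the stem ends in a voiceless consonant (*jifogeh*, *nagmuzop*); -re when the stem ends in a voiced consonant (*gej*, *etiv*); -o when the stem ends in a vowel (*elwoli*, *eta*).
*tuplij* — final sound /j/ (a voiced consonant) → -re → *tuplijre*.
The final sound of *wulah* is /h/, which is a voiceless consonant, so the suffix is -pi, giving *wulahpi*.

tuplijre, wulahpi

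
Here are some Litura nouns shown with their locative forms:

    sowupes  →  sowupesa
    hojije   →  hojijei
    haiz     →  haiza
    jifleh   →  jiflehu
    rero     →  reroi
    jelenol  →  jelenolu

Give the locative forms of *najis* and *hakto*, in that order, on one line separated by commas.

The alternation tracks the final sound of the stem — -a when the stem ends in a sibilant (*sowupes*, *haiz*); -u when the stem ends in a non-sibilant consonant (*jifleh*, *jelenol*); -i when the stem ends in a vowel (*hojije*, *rero*).
The final sound of *najis* is /s/, which is a sibilant, so the suffix is -a, giving *najisa*.
The final sound of *hakto* is /o/, which is a vowel, so the suffix is -i, giving *haktoi*.

najisa, haktoi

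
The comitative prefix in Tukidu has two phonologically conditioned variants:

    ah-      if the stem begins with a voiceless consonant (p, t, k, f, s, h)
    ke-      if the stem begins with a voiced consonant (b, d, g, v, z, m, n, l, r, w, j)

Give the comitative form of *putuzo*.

ahputuzo

The first consonant of *putuzo* is /p/, which is voiceless, so the prefix is ah-, giving *ahputuzo*.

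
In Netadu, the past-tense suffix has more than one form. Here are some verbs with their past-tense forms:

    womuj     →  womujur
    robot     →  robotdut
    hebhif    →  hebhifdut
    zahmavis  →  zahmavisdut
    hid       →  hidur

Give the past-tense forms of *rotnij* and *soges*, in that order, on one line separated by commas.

rotnijur, sogesdut

Looking at the final consonant of each stem: -dut when the stem ends in a voiceless consonant (*robot*, *hebhif*, *zahmavis*); -ur when the stem ends in a voiced consonant (*womuj*, *hid*).
*rotnij* — final consonant /j/ (voiced) → -ur → *rotnijur*.
The final consonant of *soges* is /s/, which is voiceless, so the suffix is -dut, giving *sogesdut*.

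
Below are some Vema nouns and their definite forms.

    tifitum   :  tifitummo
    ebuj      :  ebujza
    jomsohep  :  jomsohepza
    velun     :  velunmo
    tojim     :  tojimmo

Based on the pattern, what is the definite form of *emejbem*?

The pattern is nasality of the final consonant: -mo when the stem ends in a nasal (*tifitum*, *velun*, *tojim*); -za when the stem ends in a non-nasal consonant (*ebuj*, *jomsohep*).
*emejbem*: final consonant = /m/, a nasal → -mo → *emejbemmo*.

emejbemmo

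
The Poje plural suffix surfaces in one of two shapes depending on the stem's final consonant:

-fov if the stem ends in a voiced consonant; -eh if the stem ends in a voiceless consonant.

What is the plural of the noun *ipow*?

The final consonant of *ipow* is /w/, which is voiced, so the suffix is -fov, giving *ipowfov*.

ipowfov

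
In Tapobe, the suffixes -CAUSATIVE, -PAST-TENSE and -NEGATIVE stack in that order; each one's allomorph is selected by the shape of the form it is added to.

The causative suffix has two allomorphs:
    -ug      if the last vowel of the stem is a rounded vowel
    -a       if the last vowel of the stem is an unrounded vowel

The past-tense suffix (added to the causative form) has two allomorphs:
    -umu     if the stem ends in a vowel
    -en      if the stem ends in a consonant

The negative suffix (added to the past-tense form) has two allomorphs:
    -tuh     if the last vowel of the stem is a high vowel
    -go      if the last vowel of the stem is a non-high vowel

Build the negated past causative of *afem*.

*afem*: last vowel = /e/, an unrounded vowel → -a → *afema*.
The causative form *afema*: final sound = /a/, a vowel → -umu → *afemaumu*.
Since the last vowel of the past-tense form *afemaumu* is /u/ (a high vowel), it takes -tuh, giving *afemaumutuh*.

afemaumutuh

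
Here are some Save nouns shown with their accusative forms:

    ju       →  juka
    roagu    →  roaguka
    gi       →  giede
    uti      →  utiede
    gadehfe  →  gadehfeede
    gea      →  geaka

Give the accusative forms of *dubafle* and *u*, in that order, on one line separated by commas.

The pattern is front/back vowel harmony: -ede when the last vowel of the stem is a front vowel (*gi*, *uti*, *gadehfe*); -ka when the last vowel of the stem is a back vowel (*ju*, *roagu*, *gea*).
The last vowel of *dubafle* is /e/, which is a front vowel, so the suffix is -ede, giving *dubafleede*.
Since the last vowel of *u* is /u/ (a back vowel), it takes -ka, giving *uka*.

dubafleede, uka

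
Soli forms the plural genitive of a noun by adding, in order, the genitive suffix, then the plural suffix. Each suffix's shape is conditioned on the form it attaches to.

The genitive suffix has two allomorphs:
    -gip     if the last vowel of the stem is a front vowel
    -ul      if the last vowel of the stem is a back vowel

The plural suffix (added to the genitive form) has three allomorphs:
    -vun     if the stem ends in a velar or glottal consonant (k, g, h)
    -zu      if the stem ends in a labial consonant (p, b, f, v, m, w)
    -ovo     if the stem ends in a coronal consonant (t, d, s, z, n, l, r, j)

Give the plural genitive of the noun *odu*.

oduulovo

The last vowel of *odu* is /u/, which is a back vowel, so the genitive suffix is -ul, giving *oduul*.
The final consonant of the genitive form *oduul* is /l/, which is coronal, so the plural suffix is -ovo, giving *oduulovo*.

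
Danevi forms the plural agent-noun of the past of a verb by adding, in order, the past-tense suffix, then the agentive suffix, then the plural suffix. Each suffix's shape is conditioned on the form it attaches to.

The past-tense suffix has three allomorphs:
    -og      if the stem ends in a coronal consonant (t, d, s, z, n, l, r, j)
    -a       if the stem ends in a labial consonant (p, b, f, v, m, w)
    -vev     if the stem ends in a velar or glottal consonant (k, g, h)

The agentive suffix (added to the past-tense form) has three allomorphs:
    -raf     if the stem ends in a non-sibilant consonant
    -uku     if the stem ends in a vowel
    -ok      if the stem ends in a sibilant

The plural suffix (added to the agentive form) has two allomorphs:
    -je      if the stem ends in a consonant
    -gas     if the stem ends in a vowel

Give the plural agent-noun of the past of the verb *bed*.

bedografje

*bed*: final consonant = /d/, coronal → -og → *bedog*.
The final sound of the past-tense form *bedog* is /g/, which is a non-sibilant consonant, so the agentive suffix is -raf, giving *bedograf*.
Since the final sound of the agentive form *bedograf* is /f/ (a consonant), it takes -je, giving *bedografje*.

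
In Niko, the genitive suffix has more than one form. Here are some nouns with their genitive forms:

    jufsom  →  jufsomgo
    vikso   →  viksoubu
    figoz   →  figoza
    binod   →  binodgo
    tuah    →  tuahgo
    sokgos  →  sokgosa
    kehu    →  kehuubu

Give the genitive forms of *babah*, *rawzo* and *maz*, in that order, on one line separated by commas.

babahgo, rawzoubu, maza

The alternation tracks the final sound of the stem — -a when the stem ends in a sibilant (*figoz*, *sokgos*); -go when the stem ends in a non-sibilant consonant (*jufsom*, *binod*, *tuah*); -ubu when the stem ends in a vowel (*vikso*, *kehu*).
Since the final sound of *babah* is /h/ (a non-sibilant consonant), it takes -go, giving *babahgo*.
*rawzo*: final sound = /o/, a vowel → -ubu → *rawzoubu*.
*maz* — final sound /z/ (a sibilant) → -a → *maza*.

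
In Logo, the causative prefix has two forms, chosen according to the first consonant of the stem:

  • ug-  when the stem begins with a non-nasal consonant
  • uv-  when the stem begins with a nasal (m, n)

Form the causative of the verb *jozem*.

ugjozem

The first consonant of *jozem* is /j/, which is non-nasal, so the prefix is ug-, giving *ugjozem*.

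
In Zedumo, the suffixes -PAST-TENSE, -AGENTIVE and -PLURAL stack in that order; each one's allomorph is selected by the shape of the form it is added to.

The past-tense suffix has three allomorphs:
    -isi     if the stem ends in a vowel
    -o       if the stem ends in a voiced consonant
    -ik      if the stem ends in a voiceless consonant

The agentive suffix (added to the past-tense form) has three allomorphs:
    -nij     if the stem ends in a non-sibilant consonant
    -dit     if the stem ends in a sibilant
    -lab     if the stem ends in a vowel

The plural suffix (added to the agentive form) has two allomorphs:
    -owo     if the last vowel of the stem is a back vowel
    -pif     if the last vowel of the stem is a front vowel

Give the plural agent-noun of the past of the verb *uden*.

*uden* — final sound /n/ (a voiced consonant) → -o → *udeno*.
The past-tense form *udeno* — final sound /o/ (a vowel) → -lab → *udenolab*.
The agentive form *udenolab* — last vowel /a/ (a back vowel) → -owo → *udenolabowo*.

udenolabowo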